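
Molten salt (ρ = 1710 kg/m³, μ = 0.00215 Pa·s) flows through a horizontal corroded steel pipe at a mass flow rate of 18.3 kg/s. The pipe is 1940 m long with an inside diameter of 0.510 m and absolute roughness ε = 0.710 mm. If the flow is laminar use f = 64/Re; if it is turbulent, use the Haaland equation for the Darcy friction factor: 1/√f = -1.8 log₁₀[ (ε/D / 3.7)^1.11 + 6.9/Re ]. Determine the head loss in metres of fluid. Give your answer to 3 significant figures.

h_f ≈ 0.0149 m

A = πD²/4 = π(0.51)²/4 = 0.2043 m²; mean velocity V = ṁ/(ρA) = 18.3/(1710 · 0.2043) = 0.05239 m/s.
Reynolds number Re = ρVD/μ = 1710 · 0.05239 · 0.51 / 0.00215 = 2.125e+04.
Re > 4000 → turbulent. Relative roughness ε/D = 0.00071/0.51 = 0.00139. Haaland: 1/√f = -1.8 log₁₀[(0.00139/3.7)^1.11 + 6.9/2.125e+04] = -1.8 log₁₀[0.000158 + 0.000325] = 5.969, so f = 0.02806.
Darcy-Weisbach: ΔP = f(L/D)(ρV²/2) = 0.02806·(1940/0.51)·(1710·0.05239²/2) = 0.02806·3804·2.346 = 250.5 Pa.
Head loss h_f = ΔP/(ρg) = 250.5/(1710·9.81) = 0.0149 m.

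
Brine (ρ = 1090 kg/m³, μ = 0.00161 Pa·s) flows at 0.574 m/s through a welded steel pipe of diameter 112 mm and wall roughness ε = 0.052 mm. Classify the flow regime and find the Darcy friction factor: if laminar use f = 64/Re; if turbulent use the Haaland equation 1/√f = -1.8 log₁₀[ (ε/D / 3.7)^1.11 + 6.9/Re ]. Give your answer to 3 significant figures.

f ≈ 0.0227

Re = ρVD/μ = 1090·0.574·0.112/0.00161 = 4.352e+04.
Re > 4000 → turbulent. ε/D = 5.2e-05/0.112 = 0.000464; Haaland: 1/√f = -1.8 log₁₀[4.67e-05 + 0.000159] = 6.638, so f = 0.0227.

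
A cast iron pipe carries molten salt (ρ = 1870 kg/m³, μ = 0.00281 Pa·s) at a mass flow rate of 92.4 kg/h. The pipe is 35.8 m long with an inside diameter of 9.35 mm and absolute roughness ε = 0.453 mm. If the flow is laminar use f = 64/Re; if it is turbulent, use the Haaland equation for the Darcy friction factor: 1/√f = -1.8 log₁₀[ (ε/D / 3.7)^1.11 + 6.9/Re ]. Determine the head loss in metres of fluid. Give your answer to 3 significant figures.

ṁ = 92.4 kg/h = 92.4/3600 = 0.02567 kg/s.
A = πD²/4 = π(0.00935)²/4 = 6.866e-05 m²; mean velocity V = ṁ/(ρA) = 0.02567/(1870 · 6.866e-05) = 0.1999 m/s.
Reynolds number Re = ρVD/μ = 1870 · 0.1999 · 0.00935 / 0.00281 = 1244.
Re < 2300 → laminar flow, so f = 64/Re = 64/1244 = 0.05145 (the turbulent correlation is not needed).
Darcy-Weisbach: ΔP = f(L/D)(ρV²/2) = 0.05145·(35.8/0.00935)·(1870·0.1999²/2) = 0.05145·3829·37.36 = 7361 Pa.
Head loss h_f = ΔP/(ρg) = 7361/(1870·9.81) = 0.401 m.

h_f ≈ 0.401 m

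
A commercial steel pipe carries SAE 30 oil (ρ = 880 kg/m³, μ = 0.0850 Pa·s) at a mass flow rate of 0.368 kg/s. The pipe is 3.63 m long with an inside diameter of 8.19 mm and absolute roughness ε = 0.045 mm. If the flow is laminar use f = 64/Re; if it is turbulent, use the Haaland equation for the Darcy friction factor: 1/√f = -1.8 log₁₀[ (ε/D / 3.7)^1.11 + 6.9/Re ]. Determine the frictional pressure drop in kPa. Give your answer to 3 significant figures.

A = πD²/4 = π(0.00819)²/4 = 5.268e-05 m²; mean velocity V = ṁ/(ρA) = 0.368/(880 · 5.268e-05) = 7.938 m/s.
Reynolds number Re = ρVD/μ = 880 · 7.938 · 0.00819 / 0.085 = 673.1.
Re < 2300 → laminar flow, so f = 64/Re = 64/673.1 = 0.09509 (the turbulent correlation is not needed).
Darcy-Weisbach: ΔP = f(L/D)(ρV²/2) = 0.09509·(3.63/0.00819)·(880·7.938²/2) = 0.09509·443.2·2.772e+04 = 1.168e+06 Pa.
ΔP = 1.168e+06 Pa = 1170 kPa.

ΔP ≈ 1170 kPa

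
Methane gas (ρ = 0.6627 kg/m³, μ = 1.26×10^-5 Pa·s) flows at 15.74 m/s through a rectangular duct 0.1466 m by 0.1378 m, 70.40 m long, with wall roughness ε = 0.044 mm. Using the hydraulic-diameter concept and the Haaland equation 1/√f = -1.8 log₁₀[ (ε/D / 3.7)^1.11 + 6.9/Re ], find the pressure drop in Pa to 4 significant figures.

Hydraulic diameter D_h = 4A/P = 4·(0.1466·0.1378)/(2·(0.1466+0.1378)) = 0.08081/0.5688 = 0.1421 m.
Re = ρVD_h/μ = 0.6627·15.74·0.1421/1.26e-05 = 1.176e+05.
ε/D_h = 4.4e-05/0.1421 = 0.00031; Haaland gives 1/√f = -1.8 log₁₀[2.98e-05+5.87e-05] = 7.296, so f = 0.01879.
ΔP = f(L/D_h)(ρV²/2) = 0.01879·70.4/0.1421·82.09 = 764.3 Pa.

ΔP ≈ 764.3 Pa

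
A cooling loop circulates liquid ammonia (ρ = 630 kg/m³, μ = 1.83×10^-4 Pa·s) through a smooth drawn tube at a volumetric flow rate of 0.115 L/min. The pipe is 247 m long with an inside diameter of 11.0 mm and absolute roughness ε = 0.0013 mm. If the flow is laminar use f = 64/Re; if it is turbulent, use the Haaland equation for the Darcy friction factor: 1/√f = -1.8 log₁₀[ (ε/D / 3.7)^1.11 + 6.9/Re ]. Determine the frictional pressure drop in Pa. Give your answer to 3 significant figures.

Q = 0.115 L/min = 0.115/60000 = 1.917e-06 m³/s.
Cross-sectional area A = πD²/4 = π(0.011)²/4 = 9.503e-05 m²; mean velocity V = Q/A = 1.917e-06/9.503e-05 = 0.02017 m/s.
Reynolds number Re = ρVD/μ = 630 · 0.02017 · 0.011 / 0.000183 = 763.8.
Re < 2300 → laminar flow, so f = 64/Re = 64/763.8 = 0.0838 (the turbulent correlation is not needed).
Darcy-Weisbach: ΔP = f(L/D)(ρV²/2) = 0.0838·(247/0.011)·(630·0.02017²/2) = 0.0838·2.245e+04·0.1281 = 241.1 Pa.

ΔP ≈ 241 Pa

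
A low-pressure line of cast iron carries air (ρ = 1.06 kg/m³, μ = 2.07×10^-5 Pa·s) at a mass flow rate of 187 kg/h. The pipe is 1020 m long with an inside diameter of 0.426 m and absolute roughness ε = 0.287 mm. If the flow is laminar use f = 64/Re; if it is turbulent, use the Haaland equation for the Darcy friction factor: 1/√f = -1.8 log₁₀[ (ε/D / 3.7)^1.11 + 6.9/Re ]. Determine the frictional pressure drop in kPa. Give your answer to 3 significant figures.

ΔP ≈ 0.00513 kPa

ṁ = 187 kg/h = 187/3600 = 0.05194 kg/s.
A = πD²/4 = π(0.426)²/4 = 0.1425 m²; mean velocity V = ṁ/(ρA) = 0.05194/(1.06 · 0.1425) = 0.3438 m/s.
Reynolds number Re = ρVD/μ = 1.06 · 0.3438 · 0.426 / 2.07e-05 = 7500.
Re > 4000 → turbulent. Relative roughness ε/D = 0.000287/0.426 = 0.000674. Haaland: 1/√f = -1.8 log₁₀[(0.000674/3.7)^1.11 + 6.9/7500] = -1.8 log₁₀[7.06e-05 + 0.00092] = 5.407, so f = 0.0342.
Darcy-Weisbach: ΔP = f(L/D)(ρV²/2) = 0.0342·(1020/0.426)·(1.06·0.3438²/2) = 0.0342·2394·0.06265 = 5.13 Pa.
ΔP = 5.13 Pa = 0.00513 kPa.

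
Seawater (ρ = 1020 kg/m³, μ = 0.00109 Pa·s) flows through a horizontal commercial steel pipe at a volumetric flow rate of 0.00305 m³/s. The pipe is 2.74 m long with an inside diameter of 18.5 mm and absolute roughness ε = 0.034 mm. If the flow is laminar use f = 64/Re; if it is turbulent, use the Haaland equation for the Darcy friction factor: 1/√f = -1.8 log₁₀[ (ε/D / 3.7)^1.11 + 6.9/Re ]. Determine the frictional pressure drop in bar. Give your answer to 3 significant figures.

Cross-sectional area A = πD²/4 = π(0.0185)²/4 = 0.0002688 m²; mean velocity V = Q/A = 0.00305/0.0002688 = 11.35 m/s.
Reynolds number Re = ρVD/μ = 1020 · 11.35 · 0.0185 / 0.00109 = 1.964e+05.
Re > 4000 → turbulent. Relative roughness ε/D = 3.4e-05/0.0185 = 0.00184. Haaland: 1/√f = -1.8 log₁₀[(0.00184/3.7)^1.11 + 6.9/1.964e+05] = -1.8 log₁₀[0.000215 + 3.51e-05] = 6.483, so f = 0.02379.
Darcy-Weisbach: ΔP = f(L/D)(ρV²/2) = 0.02379·(2.74/0.0185)·(1020·11.35²/2) = 0.02379·148.1·6.566e+04 = 2.314e+05 Pa.
ΔP = 2.314e+05 Pa = 2.31 bar.

ΔP ≈ 2.31 bar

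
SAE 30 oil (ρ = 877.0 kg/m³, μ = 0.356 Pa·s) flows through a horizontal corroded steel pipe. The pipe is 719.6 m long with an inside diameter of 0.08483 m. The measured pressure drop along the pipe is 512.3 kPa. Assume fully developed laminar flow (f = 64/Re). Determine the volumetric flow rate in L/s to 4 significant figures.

For laminar flow, f = 64/Re with Re = ρVD/μ, so Darcy-Weisbach reduces to ΔP = 32μLV/D². Solving for V: V = ΔP·D²/(32μL) = 5.123e+05·(0.08483)²/(32·0.356·719.6) = 0.4497 m/s.
Check: Re = ρVD/μ = 877·0.4497·0.08483/0.356 = 93.98 < 2300, so the laminar assumption holds.
Q = V·A = 0.4497·(π/4·0.08483²) = 0.002542 m³/s = 2.542 L/s.

Q ≈ 2.542 L/s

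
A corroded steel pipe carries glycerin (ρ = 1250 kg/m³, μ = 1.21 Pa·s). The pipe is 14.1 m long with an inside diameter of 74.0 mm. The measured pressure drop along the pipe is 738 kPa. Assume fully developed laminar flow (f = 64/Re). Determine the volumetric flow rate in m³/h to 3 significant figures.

For laminar flow, f = 64/Re with Re = ρVD/μ, so Darcy-Weisbach reduces to ΔP = 32μLV/D². Solving for V: V = ΔP·D²/(32μL) = 7.38e+05·(0.074)²/(32·1.21·14.1) = 7.402 m/s.
Check: Re = ρVD/μ = 1250·7.402·0.074/1.21 = 565.9 < 2300, so the laminar assumption holds.
Q = V·A = 7.402·(π/4·0.074²) = 0.03184 m³/s = 115 m³/h.

Q ≈ 115 m³/h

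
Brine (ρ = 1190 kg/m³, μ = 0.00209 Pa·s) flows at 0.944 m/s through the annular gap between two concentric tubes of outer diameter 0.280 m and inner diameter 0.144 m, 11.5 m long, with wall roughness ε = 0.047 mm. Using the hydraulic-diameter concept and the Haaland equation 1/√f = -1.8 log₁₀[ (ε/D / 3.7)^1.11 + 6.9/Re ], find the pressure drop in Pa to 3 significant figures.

ΔP ≈ 913 Pa

Hydraulic diameter D_h = 4A/P = D_o - D_i = 0.28 - 0.144 = 0.136 m.
Re = ρVD_h/μ = 1190·0.944·0.136/0.00209 = 7.31e+04.
ε/D_h = 4.7e-05/0.136 = 0.000346; Haaland gives 1/√f = -1.8 log₁₀[3.37e-05+9.44e-05] = 7.007, so f = 0.02037.
ΔP = f(L/D_h)(ρV²/2) = 0.02037·11.5/0.136·530.2 = 913.3 Pa.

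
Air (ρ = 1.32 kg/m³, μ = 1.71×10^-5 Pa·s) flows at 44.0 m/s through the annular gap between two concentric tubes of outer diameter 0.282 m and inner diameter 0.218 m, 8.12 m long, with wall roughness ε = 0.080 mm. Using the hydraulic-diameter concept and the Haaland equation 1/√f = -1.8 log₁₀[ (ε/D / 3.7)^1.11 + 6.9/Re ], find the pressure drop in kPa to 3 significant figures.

Hydraulic diameter D_h = 4A/P = D_o - D_i = 0.282 - 0.218 = 0.064 m.
Re = ρVD_h/μ = 1.32·44·0.064/1.71e-05 = 2.174e+05.
ε/D_h = 8e-05/0.064 = 0.00125; Haaland gives 1/√f = -1.8 log₁₀[0.00014+3.17e-05] = 6.776, so f = 0.02178.
ΔP = f(L/D_h)(ρV²/2) = 0.02178·8.12/0.064·1278 = 3531 Pa.
ΔP = 3.53 kPa.

ΔP ≈ 3.53 kPa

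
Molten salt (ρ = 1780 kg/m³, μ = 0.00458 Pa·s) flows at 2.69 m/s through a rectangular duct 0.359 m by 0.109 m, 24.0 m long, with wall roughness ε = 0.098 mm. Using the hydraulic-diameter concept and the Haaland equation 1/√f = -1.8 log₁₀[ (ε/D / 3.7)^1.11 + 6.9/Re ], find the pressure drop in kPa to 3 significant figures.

ΔP ≈ 17.8 kPa

Hydraulic diameter D_h = 4A/P = 4·(0.359·0.109)/(2·(0.359+0.109)) = 0.1565/0.936 = 0.1672 m.
Re = ρVD_h/μ = 1780·2.69·0.1672/0.00458 = 1.748e+05.
ε/D_h = 9.8e-05/0.1672 = 0.000586; Haaland gives 1/√f = -1.8 log₁₀[6.05e-05+3.95e-05] = 7.2, so f = 0.01929.
ΔP = f(L/D_h)(ρV²/2) = 0.01929·24/0.1672·6440 = 1.783e+04 Pa.
ΔP = 17.8 kPa.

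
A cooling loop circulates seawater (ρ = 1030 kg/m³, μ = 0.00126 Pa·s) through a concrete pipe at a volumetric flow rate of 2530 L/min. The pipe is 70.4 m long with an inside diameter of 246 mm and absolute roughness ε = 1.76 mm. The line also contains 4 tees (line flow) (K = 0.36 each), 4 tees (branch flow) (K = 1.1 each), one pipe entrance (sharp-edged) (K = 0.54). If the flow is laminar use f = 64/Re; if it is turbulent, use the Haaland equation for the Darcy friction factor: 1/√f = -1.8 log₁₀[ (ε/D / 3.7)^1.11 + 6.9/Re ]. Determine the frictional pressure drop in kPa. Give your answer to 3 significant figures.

Q = 2530 L/min = 2530/60000 = 0.04217 m³/s.
Cross-sectional area A = πD²/4 = π(0.246)²/4 = 0.04753 m²; mean velocity V = Q/A = 0.04217/0.04753 = 0.8872 m/s.
Reynolds number Re = ρVD/μ = 1030 · 0.8872 · 0.246 / 0.00126 = 1.784e+05.
Re > 4000 → turbulent. Relative roughness ε/D = 0.00176/0.246 = 0.00715. Haaland: 1/√f = -1.8 log₁₀[(0.00715/3.7)^1.11 + 6.9/1.784e+05] = -1.8 log₁₀[0.000972 + 3.87e-05] = 5.391, so f = 0.0344.
Total minor-loss coefficient ΣK = 4·0.36 + 4·1.1 + 1·0.54 = 6.38.
ΔP = [f·L/D + ΣK]·(ρV²/2) = [0.0344·70.4/0.246 + 6.38]·(1030·0.8872²/2) = [9.846 + 6.38]·405.3 = 6577 Pa.
ΔP = 6577 Pa = 6.58 kPa.

ΔP ≈ 6.58 kPa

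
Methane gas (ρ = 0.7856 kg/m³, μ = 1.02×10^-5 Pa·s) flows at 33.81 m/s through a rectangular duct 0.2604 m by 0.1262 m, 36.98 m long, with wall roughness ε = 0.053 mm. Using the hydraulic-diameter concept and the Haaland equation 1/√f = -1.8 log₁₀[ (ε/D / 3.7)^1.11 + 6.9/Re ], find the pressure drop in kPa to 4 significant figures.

ΔP ≈ 1.600 kPa

Hydraulic diameter D_h = 4A/P = 4·(0.2604·0.1262)/(2·(0.2604+0.1262)) = 0.1314/0.7732 = 0.17 m.
Re = ρVD_h/μ = 0.7856·33.81·0.17/1.02e-05 = 4.427e+05.
ε/D_h = 5.3e-05/0.17 = 0.000312; Haaland gives 1/√f = -1.8 log₁₀[3e-05+1.56e-05] = 7.814, so f = 0.01638.
ΔP = f(L/D_h)(ρV²/2) = 0.01638·36.98/0.17·449 = 1600 Pa.
ΔP = 1.600 kPa.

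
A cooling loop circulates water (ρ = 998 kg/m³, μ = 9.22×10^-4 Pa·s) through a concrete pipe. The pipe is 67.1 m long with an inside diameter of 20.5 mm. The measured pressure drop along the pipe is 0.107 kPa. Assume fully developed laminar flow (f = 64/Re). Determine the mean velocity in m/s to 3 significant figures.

V ≈ 0.0227 m/s

For laminar flow, f = 64/Re with Re = ρVD/μ, so Darcy-Weisbach reduces to ΔP = 32μLV/D². Solving for V: V = ΔP·D²/(32μL) = 107·(0.0205)²/(32·0.000922·67.1) = 0.02271 m/s.
Check: Re = ρVD/μ = 998·0.02271·0.0205/0.000922 = 504 < 2300, so the laminar assumption holds.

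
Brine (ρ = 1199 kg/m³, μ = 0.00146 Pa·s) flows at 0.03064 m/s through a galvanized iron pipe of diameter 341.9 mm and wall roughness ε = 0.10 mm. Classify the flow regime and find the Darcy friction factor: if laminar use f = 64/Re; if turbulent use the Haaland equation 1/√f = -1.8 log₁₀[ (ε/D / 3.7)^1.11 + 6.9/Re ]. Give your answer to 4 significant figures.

f ≈ 0.03252

Re = ρVD/μ = 1199·0.03064·0.3419/0.00146 = 8603.
Re > 4000 → turbulent. ε/D = 0.0001/0.3419 = 0.000292; Haaland: 1/√f = -1.8 log₁₀[2.8e-05 + 0.000802] = 5.546, so f = 0.03252.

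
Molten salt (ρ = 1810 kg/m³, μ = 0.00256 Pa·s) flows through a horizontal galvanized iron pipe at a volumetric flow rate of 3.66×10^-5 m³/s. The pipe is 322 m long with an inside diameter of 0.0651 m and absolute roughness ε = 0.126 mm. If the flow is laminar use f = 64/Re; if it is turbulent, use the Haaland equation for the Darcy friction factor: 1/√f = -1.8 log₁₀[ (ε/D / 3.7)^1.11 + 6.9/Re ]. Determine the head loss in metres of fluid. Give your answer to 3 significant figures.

h_f ≈ 0.00385 m

Cross-sectional area A = πD²/4 = π(0.0651)²/4 = 0.003329 m²; mean velocity V = Q/A = 3.66e-05/0.003329 = 0.011 m/s.
Reynolds number Re = ρVD/μ = 1810 · 0.011 · 0.0651 / 0.00256 = 506.1.
Re < 2300 → laminar flow, so f = 64/Re = 64/506.1 = 0.1265 (the turbulent correlation is not needed).
Darcy-Weisbach: ΔP = f(L/D)(ρV²/2) = 0.1265·(322/0.0651)·(1810·0.011²/2) = 0.1265·4946·0.1094 = 68.44 Pa.
Head loss h_f = ΔP/(ρg) = 68.44/(1810·9.81) = 0.00385 m.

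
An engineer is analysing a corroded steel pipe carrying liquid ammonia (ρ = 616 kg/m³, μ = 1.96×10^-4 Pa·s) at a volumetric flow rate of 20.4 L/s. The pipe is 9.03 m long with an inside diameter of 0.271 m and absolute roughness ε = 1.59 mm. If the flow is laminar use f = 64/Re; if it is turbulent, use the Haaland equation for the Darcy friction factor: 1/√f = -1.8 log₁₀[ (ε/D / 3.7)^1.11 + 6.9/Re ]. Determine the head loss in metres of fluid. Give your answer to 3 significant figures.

h_f ≈ 0.00684 m

Q = 20.4 L/s = 20.4/1000 = 0.0204 m³/s.
Cross-sectional area A = πD²/4 = π(0.271)²/4 = 0.05768 m²; mean velocity V = Q/A = 0.0204/0.05768 = 0.3537 m/s.
Reynolds number Re = ρVD/μ = 616 · 0.3537 · 0.271 / 0.000196 = 3.012e+05.
Re > 4000 → turbulent. Relative roughness ε/D = 0.00159/0.271 = 0.00587. Haaland: 1/√f = -1.8 log₁₀[(0.00587/3.7)^1.11 + 6.9/3.012e+05] = -1.8 log₁₀[0.00078 + 2.29e-05] = 5.571, so f = 0.03222.
Darcy-Weisbach: ΔP = f(L/D)(ρV²/2) = 0.03222·(9.03/0.271)·(616·0.3537²/2) = 0.03222·33.32·38.53 = 41.36 Pa.
Head loss h_f = ΔP/(ρg) = 41.36/(616·9.81) = 0.00684 m.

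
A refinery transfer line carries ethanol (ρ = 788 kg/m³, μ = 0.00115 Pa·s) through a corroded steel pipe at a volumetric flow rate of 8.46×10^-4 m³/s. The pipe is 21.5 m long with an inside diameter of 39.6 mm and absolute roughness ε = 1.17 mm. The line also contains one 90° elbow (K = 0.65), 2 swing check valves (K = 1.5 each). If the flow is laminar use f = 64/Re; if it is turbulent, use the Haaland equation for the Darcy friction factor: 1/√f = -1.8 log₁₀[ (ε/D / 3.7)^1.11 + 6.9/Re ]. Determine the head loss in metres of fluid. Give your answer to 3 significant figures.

Cross-sectional area A = πD²/4 = π(0.0396)²/4 = 0.001232 m²; mean velocity V = Q/A = 0.000846/0.001232 = 0.6869 m/s.
Reynolds number Re = ρVD/μ = 788 · 0.6869 · 0.0396 / 0.00115 = 1.864e+04.
Re > 4000 → turbulent. Relative roughness ε/D = 0.00117/0.0396 = 0.0295. Haaland: 1/√f = -1.8 log₁₀[(0.0295/3.7)^1.11 + 6.9/1.864e+04] = -1.8 log₁₀[0.00469 + 0.00037] = 4.132, so f = 0.05857.
Total minor-loss coefficient ΣK = 1·0.65 + 2·1.5 = 3.65.
ΔP = [f·L/D + ΣK]·(ρV²/2) = [0.05857·21.5/0.0396 + 3.65]·(788·0.6869²/2) = [31.8 + 3.65]·185.9 = 6590 Pa.
Head loss h_f = ΔP/(ρg) = 6590/(788·9.81) = 0.853 m.

h_f ≈ 0.853 m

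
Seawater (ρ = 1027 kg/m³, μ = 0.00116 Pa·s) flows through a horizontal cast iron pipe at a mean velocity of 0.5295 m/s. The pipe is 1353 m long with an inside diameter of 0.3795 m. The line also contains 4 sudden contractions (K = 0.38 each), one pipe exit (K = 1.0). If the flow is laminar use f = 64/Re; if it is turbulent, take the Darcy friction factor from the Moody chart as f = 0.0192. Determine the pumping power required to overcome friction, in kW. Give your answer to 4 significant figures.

Reynolds number Re = ρVD/μ = 1027 · 0.5295 · 0.3795 / 0.00116 = 1.779e+05.
Re > 4000 → turbulent; use the Moody-chart value f = 0.0192.
Total minor-loss coefficient ΣK = 4·0.38 + 1·1 = 2.52.
ΔP = [f·L/D + ΣK]·(ρV²/2) = [0.0192·1353/0.3795 + 2.52]·(1027·0.5295²/2) = [68.45 + 2.52]·144 = 1.022e+04 Pa.
Q = V·A = 0.5295·0.1131 = 0.05989 m³/s.
Pumping power P = QΔP = 0.05989·1.022e+04 = 611.98 W = 0.6120 kW.

P ≈ 0.6120 kW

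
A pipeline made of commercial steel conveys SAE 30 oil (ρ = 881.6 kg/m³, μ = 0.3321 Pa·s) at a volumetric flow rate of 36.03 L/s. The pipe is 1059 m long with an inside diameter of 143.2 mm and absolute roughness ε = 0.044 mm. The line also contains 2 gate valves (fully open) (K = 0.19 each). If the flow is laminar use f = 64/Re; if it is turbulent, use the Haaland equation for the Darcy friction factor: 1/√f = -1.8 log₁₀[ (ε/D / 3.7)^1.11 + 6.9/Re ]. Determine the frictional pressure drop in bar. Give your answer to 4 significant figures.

Q = 36.03 L/s = 36.03/1000 = 0.03603 m³/s.
Cross-sectional area A = πD²/4 = π(0.1432)²/4 = 0.01611 m²; mean velocity V = Q/A = 0.03603/0.01611 = 2.237 m/s.
Reynolds number Re = ρVD/μ = 881.6 · 2.237 · 0.1432 / 0.332 = 850.4.
Re < 2300 → laminar flow, so f = 64/Re = 64/850.4 = 0.07526 (the turbulent correlation is not needed).
Total minor-loss coefficient ΣK = 2·0.19 = 0.38.
ΔP = [f·L/D + ΣK]·(ρV²/2) = [0.07526·1059/0.1432 + 0.38]·(881.6·2.237²/2) = [556.5 + 0.38]·2206 = 1.229e+06 Pa.
ΔP = 1.229e+06 Pa = 12.29 bar.

ΔP ≈ 12.29 bar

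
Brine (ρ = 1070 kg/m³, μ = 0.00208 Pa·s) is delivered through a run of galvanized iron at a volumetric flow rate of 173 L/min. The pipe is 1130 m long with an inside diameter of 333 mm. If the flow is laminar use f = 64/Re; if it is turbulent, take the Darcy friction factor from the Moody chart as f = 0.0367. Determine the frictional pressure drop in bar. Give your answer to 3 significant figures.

ΔP ≈ 7.30×10^-4 bar

Q = 173 L/min = 173/60000 = 0.002883 m³/s.
Cross-sectional area A = πD²/4 = π(0.333)²/4 = 0.08709 m²; mean velocity V = Q/A = 0.002883/0.08709 = 0.03311 m/s.
Reynolds number Re = ρVD/μ = 1070 · 0.03311 · 0.333 / 0.00208 = 5671.
Re > 4000 → turbulent; use the Moody-chart value f = 0.0367.
Darcy-Weisbach: ΔP = f(L/D)(ρV²/2) = 0.0367·(1130/0.333)·(1070·0.03311²/2) = 0.0367·3393·0.5864 = 73.03 Pa.
ΔP = 73.03 Pa = 7.30×10^-4 bar.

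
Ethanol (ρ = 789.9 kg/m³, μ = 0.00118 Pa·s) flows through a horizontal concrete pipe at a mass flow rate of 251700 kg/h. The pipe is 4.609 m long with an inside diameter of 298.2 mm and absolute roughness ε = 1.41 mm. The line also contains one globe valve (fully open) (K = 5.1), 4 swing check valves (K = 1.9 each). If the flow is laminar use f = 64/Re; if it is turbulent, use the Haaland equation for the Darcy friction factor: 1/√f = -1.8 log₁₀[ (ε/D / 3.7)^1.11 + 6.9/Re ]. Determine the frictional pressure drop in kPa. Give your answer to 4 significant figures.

ṁ = 251700 kg/h = 251700/3600 = 69.92 kg/s.
A = πD²/4 = π(0.2982)²/4 = 0.06984 m²; mean velocity V = ṁ/(ρA) = 69.92/(789.9 · 0.06984) = 1.267 m/s.
Reynolds number Re = ρVD/μ = 789.9 · 1.267 · 0.2982 / 0.00118 = 2.53e+05.
Re > 4000 → turbulent. Relative roughness ε/D = 0.00141/0.2982 = 0.00473. Haaland: 1/√f = -1.8 log₁₀[(0.00473/3.7)^1.11 + 6.9/2.53e+05] = -1.8 log₁₀[0.000614 + 2.73e-05] = 5.747, so f = 0.03027.
Total minor-loss coefficient ΣK = 1·5.1 + 4·1.9 = 12.7.
ΔP = [f·L/D + ΣK]·(ρV²/2) = [0.03027·4.609/0.2982 + 12.7]·(789.9·1.267²/2) = [0.4679 + 12.7]·634.4 = 8353 Pa.
ΔP = 8353 Pa = 8.353 kPa.

ΔP ≈ 8.353 kPa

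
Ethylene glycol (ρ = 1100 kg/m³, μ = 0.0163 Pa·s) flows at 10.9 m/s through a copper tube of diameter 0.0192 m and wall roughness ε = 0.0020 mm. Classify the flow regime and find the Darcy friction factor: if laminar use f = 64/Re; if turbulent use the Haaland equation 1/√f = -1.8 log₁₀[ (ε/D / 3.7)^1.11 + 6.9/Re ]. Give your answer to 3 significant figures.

f ≈ 0.0283

Re = ρVD/μ = 1100·10.9·0.0192/0.0163 = 1.412e+04.
Re > 4000 → turbulent. ε/D = 2e-06/0.0192 = 0.000104; Haaland: 1/√f = -1.8 log₁₀[8.89e-06 + 0.000489] = 5.946, so f = 0.02829.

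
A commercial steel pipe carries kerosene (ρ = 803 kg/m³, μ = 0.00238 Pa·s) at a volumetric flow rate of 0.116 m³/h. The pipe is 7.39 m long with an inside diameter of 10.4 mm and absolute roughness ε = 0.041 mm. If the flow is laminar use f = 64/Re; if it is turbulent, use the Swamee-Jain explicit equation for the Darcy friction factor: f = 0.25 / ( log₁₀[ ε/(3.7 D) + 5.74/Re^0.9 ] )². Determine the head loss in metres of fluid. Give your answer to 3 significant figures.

Q = 0.116 m³/h = 0.116/3600 = 3.222e-05 m³/s.
Cross-sectional area A = πD²/4 = π(0.0104)²/4 = 8.495e-05 m²; mean velocity V = Q/A = 3.222e-05/8.495e-05 = 0.3793 m/s.
Reynolds number Re = ρVD/μ = 803 · 0.3793 · 0.0104 / 0.00238 = 1331.
Re < 2300 → laminar flow, so f = 64/Re = 64/1331 = 0.04808 (the turbulent correlation is not needed).
Darcy-Weisbach: ΔP = f(L/D)(ρV²/2) = 0.04808·(7.39/0.0104)·(803·0.3793²/2) = 0.04808·710.6·57.77 = 1974 Pa.
Head loss h_f = ΔP/(ρg) = 1974/(803·9.81) = 0.251 m.

h_f ≈ 0.251 m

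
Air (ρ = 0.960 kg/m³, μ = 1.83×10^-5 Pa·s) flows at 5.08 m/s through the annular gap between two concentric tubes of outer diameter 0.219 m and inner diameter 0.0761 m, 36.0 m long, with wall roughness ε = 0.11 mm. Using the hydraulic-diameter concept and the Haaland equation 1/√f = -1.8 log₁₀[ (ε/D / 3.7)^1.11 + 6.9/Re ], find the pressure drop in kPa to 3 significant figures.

Hydraulic diameter D_h = 4A/P = D_o - D_i = 0.219 - 0.0761 = 0.1429 m.
Re = ρVD_h/μ = 0.96·5.08·0.1429/1.83e-05 = 3.808e+04.
ε/D_h = 0.00011/0.1429 = 0.00077; Haaland gives 1/√f = -1.8 log₁₀[8.19e-05+0.000181] = 6.444, so f = 0.02408.
ΔP = f(L/D_h)(ρV²/2) = 0.02408·36/0.1429·12.39 = 75.15 Pa.
ΔP = 0.0752 kPa.

ΔP ≈ 0.0752 kPa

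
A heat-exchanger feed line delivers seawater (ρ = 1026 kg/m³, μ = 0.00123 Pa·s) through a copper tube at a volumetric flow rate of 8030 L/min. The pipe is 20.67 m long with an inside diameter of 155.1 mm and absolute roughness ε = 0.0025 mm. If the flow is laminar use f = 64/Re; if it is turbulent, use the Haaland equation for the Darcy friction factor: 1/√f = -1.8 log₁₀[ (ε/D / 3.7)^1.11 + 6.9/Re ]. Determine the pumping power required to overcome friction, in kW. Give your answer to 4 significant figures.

P ≈ 5.528 kW

Q = 8030 L/min = 8030/60000 = 0.1338 m³/s.
Cross-sectional area A = πD²/4 = π(0.1551)²/4 = 0.01889 m²; mean velocity V = Q/A = 0.1338/0.01889 = 7.084 m/s.
Reynolds number Re = ρVD/μ = 1026 · 7.084 · 0.1551 / 0.00123 = 9.164e+05.
Re > 4000 → turbulent. Relative roughness ε/D = 2.5e-06/0.1551 = 1.61e-05. Haaland: 1/√f = -1.8 log₁₀[(1.61e-05/3.7)^1.11 + 6.9/9.164e+05] = -1.8 log₁₀[1.12e-06 + 7.53e-06] = 9.113, so f = 0.01204.
Darcy-Weisbach: ΔP = f(L/D)(ρV²/2) = 0.01204·(20.67/0.1551)·(1026·7.084²/2) = 0.01204·133.3·2.574e+04 = 4.13e+04 Pa.
Pumping power P = QΔP = 0.1338·4.13e+04 = 5527.8 W = 5.528 kW.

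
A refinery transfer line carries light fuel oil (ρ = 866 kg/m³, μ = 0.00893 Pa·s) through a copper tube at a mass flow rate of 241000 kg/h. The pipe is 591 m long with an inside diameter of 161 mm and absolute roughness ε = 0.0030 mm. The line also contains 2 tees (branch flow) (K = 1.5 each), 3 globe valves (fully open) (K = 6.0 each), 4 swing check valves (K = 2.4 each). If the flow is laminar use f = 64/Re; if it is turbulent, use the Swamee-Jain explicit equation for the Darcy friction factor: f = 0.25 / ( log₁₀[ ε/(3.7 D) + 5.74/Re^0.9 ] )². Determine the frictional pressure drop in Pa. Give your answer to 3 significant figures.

ΔP ≈ 651000 Pa

ṁ = 241000 kg/h = 241000/3600 = 66.94 kg/s.
A = πD²/4 = π(0.161)²/4 = 0.02036 m²; mean velocity V = ṁ/(ρA) = 66.94/(866 · 0.02036) = 3.797 m/s.
Reynolds number Re = ρVD/μ = 866 · 3.797 · 0.161 / 0.00893 = 5.929e+04.
Re > 4000 → turbulent. Relative roughness ε/D = 3e-06/0.161 = 1.86e-05. Swamee-Jain: f = 0.25/(log₁₀[1.86e-05/3.7 + 5.74/5.929e+04^0.9])² = 0.25/(log₁₀[5.04e-06 + 0.000291])² = 0.25/(-3.529)² = 0.02007.
Total minor-loss coefficient ΣK = 2·1.5 + 3·6 + 4·2.4 = 30.6.
ΔP = [f·L/D + ΣK]·(ρV²/2) = [0.02007·591/0.161 + 30.6]·(866·3.797²/2) = [73.68 + 30.6]·6243 = 6.51e+05 Pa.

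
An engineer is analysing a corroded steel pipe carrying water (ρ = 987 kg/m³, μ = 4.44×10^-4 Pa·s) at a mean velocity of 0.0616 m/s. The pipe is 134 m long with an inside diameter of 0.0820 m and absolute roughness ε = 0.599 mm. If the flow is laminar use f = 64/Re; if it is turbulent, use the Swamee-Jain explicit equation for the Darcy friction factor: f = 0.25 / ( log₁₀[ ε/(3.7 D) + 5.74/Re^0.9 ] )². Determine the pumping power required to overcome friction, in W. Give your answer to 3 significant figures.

Reynolds number Re = ρVD/μ = 987 · 0.0616 · 0.082 / 0.000444 = 1.123e+04.
Re > 4000 → turbulent. Relative roughness ε/D = 0.000599/0.082 = 0.0073. Swamee-Jain: f = 0.25/(log₁₀[0.0073/3.7 + 5.74/1.123e+04^0.9])² = 0.25/(log₁₀[0.00197 + 0.0013])² = 0.25/(-2.485)² = 0.04048.
Darcy-Weisbach: ΔP = f(L/D)(ρV²/2) = 0.04048·(134/0.082)·(987·0.0616²/2) = 0.04048·1634·1.873 = 123.9 Pa.
Q = V·A = 0.0616·0.005281 = 0.0003253 m³/s.
Pumping power P = QΔP = 0.0003253·123.9 = 0.04030 W = 0.0403 W.

P ≈ 0.0403 W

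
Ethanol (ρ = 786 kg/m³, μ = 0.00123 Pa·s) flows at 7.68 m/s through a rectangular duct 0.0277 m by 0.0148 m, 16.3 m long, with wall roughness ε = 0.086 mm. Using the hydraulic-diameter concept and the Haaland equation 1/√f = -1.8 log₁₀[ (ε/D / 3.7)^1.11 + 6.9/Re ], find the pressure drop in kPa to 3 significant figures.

ΔP ≈ 595 kPa

Hydraulic diameter D_h = 4A/P = 4·(0.0277·0.0148)/(2·(0.0277+0.0148)) = 0.00164/0.085 = 0.01929 m.
Re = ρVD_h/μ = 786·7.68·0.01929/0.00123 = 9.468e+04.
ε/D_h = 8.6e-05/0.01929 = 0.00446; Haaland gives 1/√f = -1.8 log₁₀[0.000575+7.29e-05] = 5.739, so f = 0.03036.
ΔP = f(L/D_h)(ρV²/2) = 0.03036·16.3/0.01929·2.318e+04 = 5.946e+05 Pa.
ΔP = 595 kPa.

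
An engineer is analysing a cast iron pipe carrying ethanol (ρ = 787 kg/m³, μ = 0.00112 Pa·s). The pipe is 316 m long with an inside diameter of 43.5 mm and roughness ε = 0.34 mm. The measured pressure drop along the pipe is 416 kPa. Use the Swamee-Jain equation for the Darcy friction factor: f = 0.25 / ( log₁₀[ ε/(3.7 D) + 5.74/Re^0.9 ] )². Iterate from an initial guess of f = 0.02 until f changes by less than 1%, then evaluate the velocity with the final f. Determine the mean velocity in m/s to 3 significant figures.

Rearranging Darcy-Weisbach: V = √(2·ΔP·D/(f·L·ρ)). With ε/D = 0.00034/0.0435 = 0.00782, iterate starting from f = 0.02:
  f = 0.02 → V = √(2·4.16e+05·0.0435/(0.02·316·787)) = 2.697 m/s; Re = ρVD/μ = 8.245e+04; f → 0.03606
  f = 0.03606 → V = 2.009 m/s; Re = 6.14e+04; f → 0.0364
Converged (Δf/f < 1%). With the final f = 0.0364: V = √(2·4.16e+05·0.0435/(0.0364·316·787)) = 2 m/s.

V ≈ 2.00 m/s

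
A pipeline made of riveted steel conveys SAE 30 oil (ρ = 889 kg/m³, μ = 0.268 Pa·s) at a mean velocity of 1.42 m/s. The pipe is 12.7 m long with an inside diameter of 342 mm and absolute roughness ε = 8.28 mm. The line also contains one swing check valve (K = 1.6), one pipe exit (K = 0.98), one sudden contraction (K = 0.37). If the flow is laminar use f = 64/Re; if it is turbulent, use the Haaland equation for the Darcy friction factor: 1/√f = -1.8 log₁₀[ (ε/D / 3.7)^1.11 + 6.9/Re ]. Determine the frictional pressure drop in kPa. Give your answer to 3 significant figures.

Reynolds number Re = ρVD/μ = 889 · 1.42 · 0.342 / 0.268 = 1611.
Re < 2300 → laminar flow, so f = 64/Re = 64/1611 = 0.03973 (the turbulent correlation is not needed).
Total minor-loss coefficient ΣK = 1·1.6 + 1·0.98 + 1·0.37 = 2.95.
ΔP = [f·L/D + ΣK]·(ρV²/2) = [0.03973·12.7/0.342 + 2.95]·(889·1.42²/2) = [1.475 + 2.95]·896.3 = 3966 Pa.
ΔP = 3966 Pa = 3.97 kPa.

ΔP ≈ 3.97 kPa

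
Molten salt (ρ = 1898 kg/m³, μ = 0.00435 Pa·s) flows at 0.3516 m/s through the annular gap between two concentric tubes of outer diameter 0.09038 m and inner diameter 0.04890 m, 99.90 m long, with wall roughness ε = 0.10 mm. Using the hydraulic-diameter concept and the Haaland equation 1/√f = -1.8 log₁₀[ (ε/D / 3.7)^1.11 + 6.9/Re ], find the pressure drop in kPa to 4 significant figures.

ΔP ≈ 10.65 kPa

Hydraulic diameter D_h = 4A/P = D_o - D_i = 0.09038 - 0.0489 = 0.04148 m.
Re = ρVD_h/μ = 1898·0.3516·0.04148/0.00435 = 6363.
ε/D_h = 0.0001/0.04148 = 0.00241; Haaland gives 1/√f = -1.8 log₁₀[0.000291+0.00108] = 5.151, so f = 0.03769.
ΔP = f(L/D_h)(ρV²/2) = 0.03769·99.9/0.04148·117.3 = 1.065e+04 Pa.
ΔP = 10.65 kPa.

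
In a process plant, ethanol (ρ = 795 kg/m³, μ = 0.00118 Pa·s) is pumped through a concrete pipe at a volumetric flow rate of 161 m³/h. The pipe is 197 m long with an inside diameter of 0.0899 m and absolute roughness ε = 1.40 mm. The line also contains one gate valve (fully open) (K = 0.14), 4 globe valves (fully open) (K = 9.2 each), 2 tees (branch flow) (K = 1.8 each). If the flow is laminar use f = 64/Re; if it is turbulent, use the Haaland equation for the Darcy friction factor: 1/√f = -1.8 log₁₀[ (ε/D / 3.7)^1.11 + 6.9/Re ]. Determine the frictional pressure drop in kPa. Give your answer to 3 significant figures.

Q = 161 m³/h = 161/3600 = 0.04472 m³/s.
Cross-sectional area A = πD²/4 = π(0.0899)²/4 = 0.006348 m²; mean velocity V = Q/A = 0.04472/0.006348 = 7.046 m/s.
Reynolds number Re = ρVD/μ = 795 · 7.046 · 0.0899 / 0.00118 = 4.267e+05.
Re > 4000 → turbulent. Relative roughness ε/D = 0.0014/0.0899 = 0.0156. Haaland: 1/√f = -1.8 log₁₀[(0.0156/3.7)^1.11 + 6.9/4.267e+05] = -1.8 log₁₀[0.00231 + 1.62e-05] = 4.741, so f = 0.04448.
Total minor-loss coefficient ΣK = 1·0.14 + 4·9.2 + 2·1.8 = 40.5.
ΔP = [f·L/D + ΣK]·(ρV²/2) = [0.04448·197/0.0899 + 40.5]·(795·7.046²/2) = [97.47 + 40.5]·1.973e+04 = 2.723e+06 Pa.
ΔP = 2.723e+06 Pa = 2720 kPa.

ΔP ≈ 2720 kPa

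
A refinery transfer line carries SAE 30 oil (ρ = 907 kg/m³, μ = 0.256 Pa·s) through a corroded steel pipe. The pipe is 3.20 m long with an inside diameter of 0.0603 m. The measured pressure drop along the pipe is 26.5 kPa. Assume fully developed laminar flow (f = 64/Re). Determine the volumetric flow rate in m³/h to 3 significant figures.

Q ≈ 37.8 m³/h

For laminar flow, f = 64/Re with Re = ρVD/μ, so Darcy-Weisbach reduces to ΔP = 32μLV/D². Solving for V: V = ΔP·D²/(32μL) = 2.65e+04·(0.0603)²/(32·0.256·3.2) = 3.676 m/s.
Check: Re = ρVD/μ = 907·3.676·0.0603/0.256 = 785.3 < 2300, so the laminar assumption holds.
Q = V·A = 3.676·(π/4·0.0603²) = 0.0105 m³/s = 37.8 m³/h.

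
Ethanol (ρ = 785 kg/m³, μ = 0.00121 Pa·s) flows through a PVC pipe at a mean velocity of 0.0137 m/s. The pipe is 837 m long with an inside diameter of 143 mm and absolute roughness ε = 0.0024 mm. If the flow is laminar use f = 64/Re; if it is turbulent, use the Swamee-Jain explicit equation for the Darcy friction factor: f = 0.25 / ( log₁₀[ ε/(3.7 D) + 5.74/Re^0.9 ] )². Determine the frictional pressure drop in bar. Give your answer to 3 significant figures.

ΔP ≈ 2.17×10^-4 bar

Reynolds number Re = ρVD/μ = 785 · 0.0137 · 0.143 / 0.00121 = 1271.
Re < 2300 → laminar flow, so f = 64/Re = 64/1271 = 0.05035 (the turbulent correlation is not needed).
Darcy-Weisbach: ΔP = f(L/D)(ρV²/2) = 0.05035·(837/0.143)·(785·0.0137²/2) = 0.05035·5853·0.07367 = 21.71 Pa.
ΔP = 21.71 Pa = 2.17×10^-4 bar.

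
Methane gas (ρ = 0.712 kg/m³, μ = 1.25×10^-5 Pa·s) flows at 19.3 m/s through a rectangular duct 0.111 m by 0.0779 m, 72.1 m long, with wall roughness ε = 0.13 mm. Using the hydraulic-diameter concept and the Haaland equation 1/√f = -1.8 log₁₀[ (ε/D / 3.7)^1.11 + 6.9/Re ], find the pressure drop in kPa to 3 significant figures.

Hydraulic diameter D_h = 4A/P = 4·(0.111·0.0779)/(2·(0.111+0.0779)) = 0.03459/0.3778 = 0.09155 m.
Re = ρVD_h/μ = 0.712·19.3·0.09155/1.25e-05 = 1.006e+05.
ε/D_h = 0.00013/0.09155 = 0.00142; Haaland gives 1/√f = -1.8 log₁₀[0.000162+6.86e-05] = 6.548, so f = 0.02332.
ΔP = f(L/D_h)(ρV²/2) = 0.02332·72.1/0.09155·132.6 = 2435 Pa.
ΔP = 2.44 kPa.

ΔP ≈ 2.44 kPa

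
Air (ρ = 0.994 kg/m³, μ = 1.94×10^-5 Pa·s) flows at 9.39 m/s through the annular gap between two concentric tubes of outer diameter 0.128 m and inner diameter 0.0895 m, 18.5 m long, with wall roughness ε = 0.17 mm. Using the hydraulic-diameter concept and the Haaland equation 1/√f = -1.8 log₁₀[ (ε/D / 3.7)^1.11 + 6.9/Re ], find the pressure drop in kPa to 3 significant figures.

ΔP ≈ 0.710 kPa

Hydraulic diameter D_h = 4A/P = D_o - D_i = 0.128 - 0.0895 = 0.0385 m.
Re = ρVD_h/μ = 0.994·9.39·0.0385/1.94e-05 = 1.852e+04.
ε/D_h = 0.00017/0.0385 = 0.00442; Haaland gives 1/√f = -1.8 log₁₀[0.000569+0.000373] = 5.447, so f = 0.0337.
ΔP = f(L/D_h)(ρV²/2) = 0.0337·18.5/0.0385·43.82 = 709.7 Pa.
ΔP = 0.710 kPa.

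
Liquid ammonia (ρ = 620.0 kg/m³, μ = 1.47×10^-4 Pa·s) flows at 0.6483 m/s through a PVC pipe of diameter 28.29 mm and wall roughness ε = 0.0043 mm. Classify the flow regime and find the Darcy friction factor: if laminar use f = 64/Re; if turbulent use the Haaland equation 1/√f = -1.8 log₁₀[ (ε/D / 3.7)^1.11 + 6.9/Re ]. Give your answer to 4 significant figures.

f ≈ 0.01940

Re = ρVD/μ = 620·0.6483·0.02829/0.000147 = 7.735e+04.
Re > 4000 → turbulent. ε/D = 4.3e-06/0.02829 = 0.000152; Haaland: 1/√f = -1.8 log₁₀[1.35e-05 + 8.92e-05] = 7.179, so f = 0.0194.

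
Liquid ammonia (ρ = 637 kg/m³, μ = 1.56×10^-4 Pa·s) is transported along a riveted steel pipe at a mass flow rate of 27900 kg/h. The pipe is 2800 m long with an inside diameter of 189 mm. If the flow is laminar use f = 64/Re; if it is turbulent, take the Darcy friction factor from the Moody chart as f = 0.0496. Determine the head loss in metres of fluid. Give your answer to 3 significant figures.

ṁ = 27900 kg/h = 27900/3600 = 7.75 kg/s.
A = πD²/4 = π(0.189)²/4 = 0.02806 m²; mean velocity V = ṁ/(ρA) = 7.75/(637 · 0.02806) = 0.4337 m/s.
Reynolds number Re = ρVD/μ = 637 · 0.4337 · 0.189 / 0.000156 = 3.347e+05.
Re > 4000 → turbulent; use the Moody-chart value f = 0.0496.
Darcy-Weisbach: ΔP = f(L/D)(ρV²/2) = 0.0496·(2800/0.189)·(637·0.4337²/2) = 0.0496·1.481e+04·59.9 = 4.401e+04 Pa.
Head loss h_f = ΔP/(ρg) = 4.401e+04/(637·9.81) = 7.04 m.

h_f ≈ 7.04 m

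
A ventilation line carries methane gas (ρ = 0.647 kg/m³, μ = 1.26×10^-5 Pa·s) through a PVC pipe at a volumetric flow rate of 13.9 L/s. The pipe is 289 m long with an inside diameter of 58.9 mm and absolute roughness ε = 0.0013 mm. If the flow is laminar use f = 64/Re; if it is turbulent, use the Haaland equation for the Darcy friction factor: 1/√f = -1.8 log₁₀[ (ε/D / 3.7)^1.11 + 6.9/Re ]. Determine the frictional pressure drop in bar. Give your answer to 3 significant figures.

ΔP ≈ 0.0114 bar

Q = 13.9 L/s = 13.9/1000 = 0.0139 m³/s.
Cross-sectional area A = πD²/4 = π(0.0589)²/4 = 0.002725 m²; mean velocity V = Q/A = 0.0139/0.002725 = 5.101 m/s.
Reynolds number Re = ρVD/μ = 0.647 · 5.101 · 0.0589 / 1.26e-05 = 1.543e+04.
Re > 4000 → turbulent. Relative roughness ε/D = 1.3e-06/0.0589 = 2.21e-05. Haaland: 1/√f = -1.8 log₁₀[(2.21e-05/3.7)^1.11 + 6.9/1.543e+04] = -1.8 log₁₀[1.59e-06 + 0.000447] = 6.026, so f = 0.02754.
Darcy-Weisbach: ΔP = f(L/D)(ρV²/2) = 0.02754·(289/0.0589)·(0.647·5.101²/2) = 0.02754·4907·8.419 = 1137 Pa.
ΔP = 1137 Pa = 0.0114 bar.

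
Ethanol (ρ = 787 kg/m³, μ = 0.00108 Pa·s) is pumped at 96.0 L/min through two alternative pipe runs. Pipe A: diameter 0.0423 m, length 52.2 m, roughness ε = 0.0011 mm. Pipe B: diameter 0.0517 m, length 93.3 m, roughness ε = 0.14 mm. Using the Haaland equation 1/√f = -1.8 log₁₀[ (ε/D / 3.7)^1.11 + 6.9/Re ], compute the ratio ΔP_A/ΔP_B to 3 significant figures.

ΔP_A/ΔP_B ≈ 1.17

Pipe A: V = Q/A = 0.0016/0.001405 = 1.139 m/s; Re = 3.509e+04; ε/D = 2.6e-05; Haaland → f = 0.02252; ΔP_A = f(L/D)(ρV²/2) = 1.417e+04 Pa.
Pipe B: V = Q/A = 0.0016/0.002099 = 0.7622 m/s; Re = 2.871e+04; ε/D = 0.00271; Haaland → f = 0.02934; ΔP_B = f(L/D)(ρV²/2) = 1.21e+04 Pa.
ΔP_A/ΔP_B = 1.417e+04/1.21e+04 = 1.17.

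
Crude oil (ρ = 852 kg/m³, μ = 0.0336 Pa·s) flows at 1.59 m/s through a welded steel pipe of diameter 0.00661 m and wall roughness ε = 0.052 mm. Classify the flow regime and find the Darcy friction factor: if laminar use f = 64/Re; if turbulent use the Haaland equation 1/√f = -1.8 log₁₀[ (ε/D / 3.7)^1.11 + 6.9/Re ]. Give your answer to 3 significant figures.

f ≈ 0.240

Re = ρVD/μ = 852·1.59·0.00661/0.0336 = 266.5.
Re < 2300 → laminar, so f = 64/Re = 0.2401 (roughness is irrelevant in laminar flow).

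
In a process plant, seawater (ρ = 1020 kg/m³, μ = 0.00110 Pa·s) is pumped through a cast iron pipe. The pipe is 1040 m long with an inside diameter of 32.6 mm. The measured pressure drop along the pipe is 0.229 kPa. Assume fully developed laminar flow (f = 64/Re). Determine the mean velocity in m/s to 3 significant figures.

For laminar flow, f = 64/Re with Re = ρVD/μ, so Darcy-Weisbach reduces to ΔP = 32μLV/D². Solving for V: V = ΔP·D²/(32μL) = 229·(0.0326)²/(32·0.0011·1040) = 0.006648 m/s.
Check: Re = ρVD/μ = 1020·0.006648·0.0326/0.0011 = 201 < 2300, so the laminar assumption holds.

V ≈ 0.00665 m/s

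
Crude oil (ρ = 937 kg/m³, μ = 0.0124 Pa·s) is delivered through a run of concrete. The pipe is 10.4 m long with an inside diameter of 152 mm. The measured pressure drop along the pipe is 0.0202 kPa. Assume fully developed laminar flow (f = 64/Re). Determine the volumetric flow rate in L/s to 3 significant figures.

For laminar flow, f = 64/Re with Re = ρVD/μ, so Darcy-Weisbach reduces to ΔP = 32μLV/D². Solving for V: V = ΔP·D²/(32μL) = 20.2·(0.152)²/(32·0.0124·10.4) = 0.1131 m/s.
Check: Re = ρVD/μ = 937·0.1131·0.152/0.0124 = 1299 < 2300, so the laminar assumption holds.
Q = V·A = 0.1131·(π/4·0.152²) = 0.002052 m³/s = 2.05 L/s.

Q ≈ 2.05 L/s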